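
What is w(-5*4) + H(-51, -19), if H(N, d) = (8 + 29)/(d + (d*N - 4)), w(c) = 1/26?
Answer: 477/6149 ≈ 0.077574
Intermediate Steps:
w(c) = 1/26
H(N, d) = 37/(-4 + d + N*d) (H(N, d) = 37/(d + (N*d - 4)) = 37/(d + (-4 + N*d)) = 37/(-4 + d + N*d))
w(-5*4) + H(-51, -19) = 1/26 + 37/(-4 - 19 - 51*(-19)) = 1/26 + 37/(-4 - 19 + 969) = 1/26 + 37/946 = 477/6149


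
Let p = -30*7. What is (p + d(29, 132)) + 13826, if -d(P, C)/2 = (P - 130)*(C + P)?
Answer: 46138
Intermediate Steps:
p = -210
d(P, C) = -2*(-130 + P)*(C + P) (d(P, C) = -2*(P - 130)*(C + P) = -2*(-130 + P)*(C + P))
(p + d(29, 132)) + 13826 = (-210 + (-2*29² + 260*132 + 260*29 - 2*132*29)) + 13826 = (-210 + (-2*841 + 34320 + 7540 - 7656)) + 13826 = (-210 + (-1682 + 34320 + 7540 - 7656)) + 13826 = (-210 + 32522) + 13826 = 32312 + 13826 = 46138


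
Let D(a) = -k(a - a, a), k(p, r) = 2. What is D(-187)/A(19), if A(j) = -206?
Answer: 1/103 ≈ 0.0097087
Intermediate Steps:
D(a) = -2 (D(a) = -1*2 = -2)
D(-187)/A(19) = -2/(-206) = -2*(-1/206) = 1/103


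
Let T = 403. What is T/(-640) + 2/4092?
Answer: -411949/654720 ≈ -0.62920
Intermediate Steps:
T/(-640) + 2/4092 = 403/(-640) + 2/4092 = 403*(-1/640) + 2*(1/4092) = -403/640 + 1/2046 = -411949/654720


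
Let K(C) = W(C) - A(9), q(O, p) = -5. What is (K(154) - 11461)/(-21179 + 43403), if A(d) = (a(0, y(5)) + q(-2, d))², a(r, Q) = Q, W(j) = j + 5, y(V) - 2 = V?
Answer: -5653/11112 ≈ -0.50873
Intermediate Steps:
y(V) = 2 + V
W(j) = 5 + j
A(d) = 4 (A(d) = ((2 + 5) - 5)² = (7 - 5)² = 2² = 4)
K(C) = 1 + C (K(C) = (5 + C) - 1*4 = (5 + C) - 4 = 1 + C)
(K(154) - 11461)/(-21179 + 43403) = ((1 + 154) - 11461)/(-21179 + 43403) = (155 - 11461)/22224 = -11306*1/22224 = -5653/11112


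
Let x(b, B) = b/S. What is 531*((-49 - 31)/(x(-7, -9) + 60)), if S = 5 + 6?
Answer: -467280/653 ≈ -715.59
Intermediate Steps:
S = 11
x(b, B) = b/11
531*((-49 - 31)/(x(-7, -9) + 60)) = 531*((-49 - 31)/((1/11)*(-7) + 60)) = 531*(-80/(-7/11 + 60)) = 531*(-80/653/11) = 531*(-80*11/653) = 531*(-880/653) = -467280/653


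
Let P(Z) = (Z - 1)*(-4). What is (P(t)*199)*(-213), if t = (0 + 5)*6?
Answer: 4916892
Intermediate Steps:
t = 30 (t = 5*6 = 30)
P(Z) = 4 - 4*Z (P(Z) = (-1 + Z)*(-4) = 4 - 4*Z)
(P(t)*199)*(-213) = ((4 - 4*30)*199)*(-213) = ((4 - 120)*199)*(-213) = -116*199*(-213) = -23084*(-213) = 4916892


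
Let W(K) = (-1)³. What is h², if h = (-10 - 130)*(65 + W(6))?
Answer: 80281600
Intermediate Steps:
W(K) = -1
h = -8960 (h = (-10 - 130)*(65 - 1) = -140*64 = -8960)
h² = (-8960)² = 80281600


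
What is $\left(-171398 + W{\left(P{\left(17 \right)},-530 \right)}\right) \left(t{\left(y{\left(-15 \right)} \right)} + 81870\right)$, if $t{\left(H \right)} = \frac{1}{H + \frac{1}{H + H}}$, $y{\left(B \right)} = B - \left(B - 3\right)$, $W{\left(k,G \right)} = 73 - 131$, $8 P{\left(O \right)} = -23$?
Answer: $-14037156864$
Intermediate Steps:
$P{\left(O \right)} = - \frac{23}{8}$ ($P{\left(O \right)} = \frac{1}{8} \left(-23\right) = - \frac{23}{8}$)
$W{\left(k,G \right)} = -58$
$y{\left(B \right)} = 3$ ($y{\left(B \right)} = B - \left(-3 + B\right) = 3$)
$t{\left(H \right)} = \frac{1}{H + \frac{1}{2 H}}$
$\left(-171398 + W{\left(P{\left(17 \right)},-530 \right)}\right) \left(t{\left(y{\left(-15 \right)} \right)} + 81870\right) = \left(-171398 - 58\right) \left(2 \cdot 3 \frac{1}{1 + 2 \cdot 3^{2}} + 81870\right) = - 171456 \left(2 \cdot 3 \frac{1}{1 + 2 \cdot 9} + 81870\right) = - 171456 \left(2 \cdot 3 \frac{1}{1 + 18} + 81870\right) = - 171456 \left(2 \cdot 3 \cdot \frac{1}{19} + 81870\right) = - 171456 \left(\frac{6}{19} + 81870\right) = \left(-171456\right) \frac{1555536}{19} = -14037156864$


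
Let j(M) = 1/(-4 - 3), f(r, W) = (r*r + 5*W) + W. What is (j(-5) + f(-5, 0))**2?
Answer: 30276/49 ≈ 617.88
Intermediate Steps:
f(r, W) = r**2 + 6*W (f(r, W) = (r**2 + 5*W) + W = r**2 + 6*W)
j(M) = -1/7 (j(M) = 1/(-7) = -1/7)
(j(-5) + f(-5, 0))**2 = (-1/7 + ((-5)**2 + 6*0))**2 = (-1/7 + (25 + 0))**2 = (-1/7 + 25)**2 = (174/7)**2 = 30276/49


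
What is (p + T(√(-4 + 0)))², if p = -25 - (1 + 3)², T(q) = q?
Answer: 1677 - 164*I ≈ 1677.0 - 164.0*I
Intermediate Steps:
p = -41 (p = -25 - 1*4² = -25 - 1*16 = -25 - 16 = -41)
(p + T(√(-4 + 0)))² = (-41 + √(-4 + 0))² = (-41 + √(-4))² = (-41 + 2*I)²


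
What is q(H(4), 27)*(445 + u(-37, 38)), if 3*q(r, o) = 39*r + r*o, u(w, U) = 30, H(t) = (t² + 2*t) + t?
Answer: 292600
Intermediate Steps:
H(t) = t² + 3*t
q(r, o) = 13*r + o*r/3 (q(r, o) = (39*r + r*o)/3 = (39*r + o*r)/3 = 13*r + o*r/3)
q(H(4), 27)*(445 + u(-37, 38)) = ((4*(3 + 4))*(39 + 27)/3)*(445 + 30) = ((⅓)*(4*7)*66)*475 = ((⅓)*28*66)*475 = 616*475 = 292600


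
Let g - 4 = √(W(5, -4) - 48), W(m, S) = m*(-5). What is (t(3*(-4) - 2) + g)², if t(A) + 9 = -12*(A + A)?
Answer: (331 + I*√73)² ≈ 1.0949e+5 + 5656.1*I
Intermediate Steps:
W(m, S) = -5*m
t(A) = -9 - 24*A (t(A) = -9 - 12*(A + A) = -9 - 24*A)
g = 4 + I*√73 (g = 4 + √(-5*5 - 48) = 4 + √(-25 - 48) = 4 + √(-73) = 4 + I*√73 ≈ 4.0 + 8.544*I)
(t(3*(-4) - 2) + g)² = ((-9 - 24*(3*(-4) - 2)) + (4 + I*√73))² = ((-9 - 24*(-12 - 2)) + (4 + I*√73))² = ((-9 - 24*(-14)) + (4 + I*√73))² = ((-9 + 336) + (4 + I*√73))² = (327 + (4 + I*√73))² = (331 + I*√73)²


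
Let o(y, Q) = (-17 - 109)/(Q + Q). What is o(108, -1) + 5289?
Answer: 5352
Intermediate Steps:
o(y, Q) = -63/Q (o(y, Q) = -126*1/(2*Q) = -63/Q)
o(108, -1) + 5289 = -63/(-1) + 5289 = -63*(-1) + 5289 = 63 + 5289 = 5352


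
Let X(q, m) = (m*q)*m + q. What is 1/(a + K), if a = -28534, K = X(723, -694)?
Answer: 1/348195017 ≈ 2.8720e-9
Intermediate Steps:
X(q, m) = q + q*m**2 (X(q, m) = q*m**2 + q = q + q*m**2)
K = 348223551 (K = 723*(1 + (-694)**2) = 723*(1 + 481636) = 723*481637 = 348223551)
1/(a + K) = 1/(-28534 + 348223551) = 1/348195017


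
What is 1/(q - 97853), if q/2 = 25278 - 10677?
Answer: -1/68651 ≈ -1.4566e-5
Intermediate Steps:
q = 29202 (q = 2*(25278 - 10677) = 2*14601 = 29202)
1/(q - 97853) = 1/(29202 - 97853) = 1/(-68651) = -1/68651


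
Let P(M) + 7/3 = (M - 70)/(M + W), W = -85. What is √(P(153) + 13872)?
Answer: √144312711/102 ≈ 117.77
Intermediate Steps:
P(M) = -7/3 + (-70 + M)/(-85 + M) (P(M) = -7/3 + (M - 70)/(M - 85) = -7/3 + (-70 + M)/(-85 + M))
√(P(153) + 13872) = √((385 - 4*153)/(3*(-85 + 153)) + 13872) = √((⅓)*(385 - 612)/68 + 13872) = √((⅓)*(1/68)*(-227) + 13872) = √(-227/204 + 13872) = √(2829661/204) = √144312711/102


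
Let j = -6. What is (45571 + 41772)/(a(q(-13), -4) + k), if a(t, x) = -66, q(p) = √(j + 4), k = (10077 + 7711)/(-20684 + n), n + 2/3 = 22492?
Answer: -236786873/152244 ≈ -1555.3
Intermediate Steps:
n = 67474/3 (n = -⅔ + 22492 = 67474/3 ≈ 22491.)
k = 26682/2711 (k = (10077 + 7711)/(-20684 + 67474/3) = 17788/(5422/3) = 17788*(3/5422) = 26682/2711 ≈ 9.8421)
q(p) = I*√2 (q(p) = √(-6 + 4) = √(-2) = I*√2)
(45571 + 41772)/(a(q(-13), -4) + k) = (45571 + 41772)/(-66 + 26682/2711) = 87343/(-152244/2711) = 87343*(-2711/152244) = -236786873/152244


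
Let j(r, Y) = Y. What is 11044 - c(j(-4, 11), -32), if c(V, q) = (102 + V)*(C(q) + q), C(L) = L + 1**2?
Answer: 18163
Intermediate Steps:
C(L) = 1 + L (C(L) = L + 1 = 1 + L)
c(V, q) = (1 + 2*q)*(102 + V) (c(V, q) = (102 + V)*((1 + q) + q) = (102 + V)*(1 + 2*q) = (1 + 2*q)*(102 + V))
11044 - c(j(-4, 11), -32) = 11044 - (102 + 11 + 204*(-32) + 2*11*(-32)) = 11044 - (102 + 11 - 6528 - 704) = 11044 - 1*(-7119) = 11044 + 7119 = 18163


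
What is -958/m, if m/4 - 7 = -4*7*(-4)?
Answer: -479/238 ≈ -2.0126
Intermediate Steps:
m = 476 (m = 28 + 4*(-4*7*(-4)) = 28 + 4*(-28*(-4)) = 28 + 4*112 = 28 + 448 = 476)
-958/m = -958/476 = -958*1/476 = -479/238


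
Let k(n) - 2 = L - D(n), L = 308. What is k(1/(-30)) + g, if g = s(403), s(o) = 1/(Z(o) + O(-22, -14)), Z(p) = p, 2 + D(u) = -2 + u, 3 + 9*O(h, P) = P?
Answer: 1700504/5415 ≈ 314.04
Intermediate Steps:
O(h, P) = -⅓ + P/9
D(u) = -4 + u (D(u) = -2 + (-2 + u) = -4 + u)
s(o) = 1/(-17/9 + o) (s(o) = 1/(o + (-⅓ + (⅑)*(-14))) = 1/(o + (-⅓ - 14/9)) = 1/(o - 17/9) = 1/(-17/9 + o))
g = 9/3610 (g = 9/(-17 + 9*403) = 9/(-17 + 3627) = 9/3610 ≈ 0.0024931)
k(n) = 314 - n (k(n) = 2 + (308 - (-4 + n)) = 2 + (308 + (4 - n)) = 2 + (312 - n) = 314 - n)
k(1/(-30)) + g = (314 - 1/(-30)) + 9/3610 = (314 - 1*(-1/30)) + 9/3610 = (314 + 1/30) + 9/3610 = 9421/30 + 9/3610 = 1700504/5415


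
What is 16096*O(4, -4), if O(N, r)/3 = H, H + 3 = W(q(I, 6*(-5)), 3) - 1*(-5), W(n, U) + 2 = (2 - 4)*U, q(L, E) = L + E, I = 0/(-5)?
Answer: -289728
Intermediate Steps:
I = 0 (I = 0*(-1/5) = 0)
q(L, E) = E + L
W(n, U) = -2 - 2*U (W(n, U) = -2 + (2 - 4)*U = -2 - 2*U)
H = -6 (H = -3 + ((-2 - 2*3) - 1*(-5)) = -3 + ((-2 - 6) + 5) = -3 + (-8 + 5) = -3 - 3 = -6)
O(N, r) = -18 (O(N, r) = 3*(-6) = -18)
16096*O(4, -4) = 16096*(-18) = -289728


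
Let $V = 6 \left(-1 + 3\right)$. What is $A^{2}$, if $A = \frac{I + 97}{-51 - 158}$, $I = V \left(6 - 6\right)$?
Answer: $\frac{9409}{43681} \approx 0.2154$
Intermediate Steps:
$V = 12$ ($V = 6 \cdot 2 = 12$)
$I = 0$ ($I = 12 \left(6 - 6\right) = 12 \cdot 0 = 0$)
$A = - \frac{97}{209}$ ($A = \frac{0 + 97}{-51 - 158} = \frac{97}{-209} = 97 \left(- \frac{1}{209}\right) = - \frac{97}{209} \approx -0.46411$)
$A^{2} = \left(- \frac{97}{209}\right)^{2} = \frac{9409}{43681}$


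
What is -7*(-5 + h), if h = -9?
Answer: 98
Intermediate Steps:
-7*(-5 + h) = -7*(-5 - 9) = -7*(-14) = 98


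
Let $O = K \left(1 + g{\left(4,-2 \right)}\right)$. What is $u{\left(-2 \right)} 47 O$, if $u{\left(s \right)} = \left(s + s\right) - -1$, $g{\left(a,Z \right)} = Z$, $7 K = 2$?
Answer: $\frac{282}{7} \approx 40.286$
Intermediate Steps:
$K = \frac{2}{7}$ ($K = \frac{1}{7} \cdot 2 = \frac{2}{7} \approx 0.28571$)
$u{\left(s \right)} = 1 + 2 s$ ($u{\left(s \right)} = 2 s + 1 = 1 + 2 s$)
$O = - \frac{2}{7}$ ($O = \frac{2 \left(1 - 2\right)}{7} = \frac{2}{7} \left(-1\right) = - \frac{2}{7} \approx -0.28571$)
$u{\left(-2 \right)} 47 O = \left(1 + 2 \left(-2\right)\right) 47 \left(- \frac{2}{7}\right) = \left(1 - 4\right) 47 \left(- \frac{2}{7}\right) = \left(-3\right) 47 \left(- \frac{2}{7}\right) = \left(-141\right) \left(- \frac{2}{7}\right) = \frac{282}{7}$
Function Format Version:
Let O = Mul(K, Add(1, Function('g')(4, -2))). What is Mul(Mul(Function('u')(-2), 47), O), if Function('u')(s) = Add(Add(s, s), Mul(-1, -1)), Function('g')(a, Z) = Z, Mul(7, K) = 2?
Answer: Rational(282, 7) ≈ 40.286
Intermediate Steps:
K = Rational(2, 7) (K = Mul(Rational(1, 7), 2) = Rational(2, 7) ≈ 0.28571)
Function('u')(s) = Add(1, Mul(2, s)) (Function('u')(s) = Add(Mul(2, s), 1) = Add(1, Mul(2, s)))
O = Rational(-2, 7) (O = Mul(Rational(2, 7), Add(1, -2)) = Mul(Rational(2, 7), -1) = Rational(-2, 7) ≈ -0.28571)
Mul(Mul(Function('u')(-2), 47), O) = Mul(Mul(Add(1, Mul(2, -2)), 47), Rational(-2, 7)) = Mul(Mul(Add(1, -4), 47), Rational(-2, 7)) = Mul(Mul(-3, 47), Rational(-2, 7)) = Mul(-141, Rational(-2, 7)) = Rational(282, 7)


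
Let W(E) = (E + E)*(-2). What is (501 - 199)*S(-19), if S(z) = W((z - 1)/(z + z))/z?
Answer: 12080/361 ≈ 33.463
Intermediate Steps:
W(E) = -4*E (W(E) = (2*E)*(-2) = -4*E)
S(z) = -2*(-1 + z)/z² (S(z) = (-4*(z - 1)/(z + z))/z = (-4*(-1 + z)/(2*z))/z = (-4*(-1 + z)*1/(2*z))/z = (-2*(-1 + z)/z)/z = -2*(-1 + z)/z²)
(501 - 199)*S(-19) = (501 - 199)*(2*(1 - 1*(-19))/(-19)²) = 302*(2*(1/361)*(1 + 19)) = 302*(2*(1/361)*20) = 302*(40/361) = 12080/361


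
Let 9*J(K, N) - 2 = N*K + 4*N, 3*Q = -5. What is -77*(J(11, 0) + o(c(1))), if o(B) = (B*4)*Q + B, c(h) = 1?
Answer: 3773/9 ≈ 419.22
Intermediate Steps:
Q = -5/3 (Q = (⅓)*(-5) = -5/3 ≈ -1.6667)
J(K, N) = 2/9 + 4*N/9 + K*N/9 (J(K, N) = 2/9 + (N*K + 4*N)/9 = 2/9 + (K*N + 4*N)/9 = 2/9 + (4*N + K*N)/9 = 2/9 + (4*N/9 + K*N/9) = 2/9 + 4*N/9 + K*N/9)
o(B) = -17*B/3 (o(B) = (B*4)*(-5/3) + B = (4*B)*(-5/3) + B = -20*B/3 + B = -17*B/3)
-77*(J(11, 0) + o(c(1))) = -77*((2/9 + (4/9)*0 + (⅑)*11*0) - 17/3*1) = -77*((2/9 + 0 + 0) - 17/3) = -77*(2/9 - 17/3) = -77*(-49/9) = 3773/9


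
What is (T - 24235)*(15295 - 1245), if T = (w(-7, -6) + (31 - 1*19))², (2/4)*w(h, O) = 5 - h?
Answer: -322292950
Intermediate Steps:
w(h, O) = 10 - 2*h (w(h, O) = 2*(5 - h) = 10 - 2*h)
T = 1296 (T = ((10 - 2*(-7)) + (31 - 1*19))² = ((10 + 14) + (31 - 19))² = (24 + 12)² = 36² = 1296)
(T - 24235)*(15295 - 1245) = (1296 - 24235)*(15295 - 1245) = -22939*14050 = -322292950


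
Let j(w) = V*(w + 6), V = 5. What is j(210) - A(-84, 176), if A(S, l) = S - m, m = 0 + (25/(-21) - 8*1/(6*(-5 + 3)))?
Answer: 24433/21 ≈ 1163.5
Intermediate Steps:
m = -11/21 (m = 0 + (25*(-1/21) - 8/((-2*6))) = 0 + (-25/21 - 8/(-12)) = 0 + (-25/21 - 8*(-1/12)) = 0 + (-25/21 + ⅔) = 0 - 11/21 = -11/21 ≈ -0.52381)
j(w) = 30 + 5*w (j(w) = 5*(w + 6) = 5*(6 + w) = 30 + 5*w)
A(S, l) = 11/21 + S (A(S, l) = S - 1*(-11/21) = S + 11/21 = 11/21 + S)
j(210) - A(-84, 176) = (30 + 5*210) - (11/21 - 84) = (30 + 1050) - 1*(-1753/21) = 1080 + 1753/21 = 24433/21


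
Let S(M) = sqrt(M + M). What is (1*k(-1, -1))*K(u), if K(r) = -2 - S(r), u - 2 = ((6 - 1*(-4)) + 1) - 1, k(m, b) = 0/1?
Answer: 0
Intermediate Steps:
k(m, b) = 0 (k(m, b) = 0*1 = 0)
S(M) = sqrt(2)*sqrt(M) (S(M) = sqrt(2*M) = sqrt(2)*sqrt(M))
u = 12 (u = 2 + (((6 - 1*(-4)) + 1) - 1) = 2 + (((6 + 4) + 1) - 1) = 2 + ((10 + 1) - 1) = 2 + (11 - 1) = 2 + 10 = 12)
K(r) = -2 - sqrt(2)*sqrt(r)
(1*k(-1, -1))*K(u) = (1*0)*(-2 - sqrt(2)*sqrt(12)) = 0*(-2 - sqrt(2)*2*sqrt(3)) = 0*(-2 - 2*sqrt(6)) = 0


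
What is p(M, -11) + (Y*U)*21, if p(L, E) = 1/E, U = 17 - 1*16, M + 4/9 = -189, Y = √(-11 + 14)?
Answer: -1/11 + 21*√3 ≈ 36.282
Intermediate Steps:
Y = √3 ≈ 1.7320
M = -1705/9 (M = -4/9 - 189 = -1705/9 ≈ -189.44)
U = 1 (U = 17 - 16 = 1)
p(M, -11) + (Y*U)*21 = 1/(-11) + (√3*1)*21 = -1/11 + √3*21 = -1/11 + 21*√3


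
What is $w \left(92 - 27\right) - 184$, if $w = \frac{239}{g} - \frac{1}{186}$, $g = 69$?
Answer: $\frac{174523}{4278} \approx 40.795$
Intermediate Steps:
$w = \frac{14795}{4278}$ ($w = \frac{239}{69} - \frac{1}{186} = \frac{14795}{4278} \approx 3.4584$)
$w \left(92 - 27\right) - 184 = \frac{14795 \left(92 - 27\right)}{4278} - 184 = \frac{14795}{4278} \cdot 65 - 184 = \frac{961675}{4278} - 184 = \frac{174523}{4278}$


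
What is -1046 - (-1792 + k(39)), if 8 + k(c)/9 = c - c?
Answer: 818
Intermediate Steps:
k(c) = -72 (k(c) = -72 + 9*(c - c) = -72 + 9*0 = -72 + 0 = -72)
-1046 - (-1792 + k(39)) = -1046 - (-1792 - 72) = -1046 - 1*(-1864) = -1046 + 1864 = 818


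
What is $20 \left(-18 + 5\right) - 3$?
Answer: $-263$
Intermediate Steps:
$20 \left(-18 + 5\right) - 3 = 20 \left(-13\right) - 3 = -260 - 3 = -263$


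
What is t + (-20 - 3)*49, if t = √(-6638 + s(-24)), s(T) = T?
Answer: -1127 + I*√6662 ≈ -1127.0 + 81.621*I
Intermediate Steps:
t = I*√6662 (t = √(-6638 - 24) = √(-6662) = I*√6662 ≈ 81.621*I)
t + (-20 - 3)*49 = I*√6662 + (-20 - 3)*49 = I*√6662 - 23*49 = I*√6662 - 1127 = -1127 + I*√6662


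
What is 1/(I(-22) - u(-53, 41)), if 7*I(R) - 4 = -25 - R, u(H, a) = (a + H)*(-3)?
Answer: -7/251 ≈ -0.027888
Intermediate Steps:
u(H, a) = -3*H - 3*a (u(H, a) = (H + a)*(-3) = -3*H - 3*a)
I(R) = -3 - R/7 (I(R) = 4/7 + (-25 - R)/7 = 4/7 + (-25/7 - R/7) = -3 - R/7)
1/(I(-22) - u(-53, 41)) = 1/((-3 - ⅐*(-22)) - (-3*(-53) - 3*41)) = 1/((-3 + 22/7) - (159 - 123)) = 1/(⅐ - 1*36) = 1/(⅐ - 36) = 1/(-251/7) = -7/251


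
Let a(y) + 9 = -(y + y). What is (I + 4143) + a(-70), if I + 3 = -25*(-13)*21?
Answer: 11096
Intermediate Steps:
I = 6822 (I = -3 - 25*(-13)*21 = -3 + 325*21 = -3 + 6825 = 6822)
a(y) = -9 - 2*y (a(y) = -9 - (y + y) = -9 - 2*y)
(I + 4143) + a(-70) = (6822 + 4143) + (-9 - 2*(-70)) = 10965 + (-9 + 140) = 10965 + 131 = 11096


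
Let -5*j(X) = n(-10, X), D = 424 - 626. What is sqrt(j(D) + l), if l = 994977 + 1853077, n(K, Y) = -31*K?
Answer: 2*sqrt(711998) ≈ 1687.6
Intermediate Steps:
D = -202
j(X) = -62 (j(X) = -(-31)*(-10)/5 = -1/5*310 = -62)
l = 2848054
sqrt(j(D) + l) = sqrt(-62 + 2848054) = sqrt(2847992) = 2*sqrt(711998)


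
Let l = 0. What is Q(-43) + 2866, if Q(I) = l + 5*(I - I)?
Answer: 2866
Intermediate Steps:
Q(I) = 0 (Q(I) = 0 + 5*(I - I) = 0 + 5*0 = 0 + 0 = 0)
Q(-43) + 2866 = 0 + 2866 = 2866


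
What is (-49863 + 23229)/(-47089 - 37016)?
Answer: 8878/28035 ≈ 0.31668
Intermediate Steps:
(-49863 + 23229)/(-47089 - 37016) = -26634/(-84105) = -26634*(-1/84105) = 8878/28035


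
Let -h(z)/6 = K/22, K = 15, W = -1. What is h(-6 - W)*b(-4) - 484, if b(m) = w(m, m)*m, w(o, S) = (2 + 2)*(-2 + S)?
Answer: -9644/11 ≈ -876.73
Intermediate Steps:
w(o, S) = -8 + 4*S (w(o, S) = 4*(-2 + S) = -8 + 4*S)
b(m) = m*(-8 + 4*m) (b(m) = (-8 + 4*m)*m = m*(-8 + 4*m))
h(z) = -45/11 (h(z) = -90/22 = -6*15/22 = -45/11)
h(-6 - W)*b(-4) - 484 = -180*(-4)*(-2 - 4)/11 - 484 = -180*(-4)*(-6)/11 - 484 = -45/11*96 - 484 = -4320/11 - 484 = -9644/11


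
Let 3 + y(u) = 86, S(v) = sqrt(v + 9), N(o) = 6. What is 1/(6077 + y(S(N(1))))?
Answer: 1/6160 ≈ 0.00016234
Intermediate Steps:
S(v) = sqrt(9 + v)
y(u) = 83 (y(u) = -3 + 86 = 83)
1/(6077 + y(S(N(1)))) = 1/(6077 + 83) = 1/6160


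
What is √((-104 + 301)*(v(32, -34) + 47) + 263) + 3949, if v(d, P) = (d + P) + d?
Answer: 3949 + 2*√3858 ≈ 4073.2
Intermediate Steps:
v(d, P) = P + 2*d (v(d, P) = (P + d) + d = P + 2*d)
√((-104 + 301)*(v(32, -34) + 47) + 263) + 3949 = √((-104 + 301)*((-34 + 2*32) + 47) + 263) + 3949 = √(197*((-34 + 64) + 47) + 263) + 3949 = √(197*(30 + 47) + 263) + 3949 = √(197*77 + 263) + 3949 = √(15169 + 263) + 3949 = √15432 + 3949 = 2*√3858 + 3949 = 3949 + 2*√3858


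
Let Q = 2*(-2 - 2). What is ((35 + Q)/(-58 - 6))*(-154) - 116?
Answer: -1633/32 ≈ -51.031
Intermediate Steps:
Q = -8 (Q = 2*(-4) = -8)
((35 + Q)/(-58 - 6))*(-154) - 116 = ((35 - 8)/(-58 - 6))*(-154) - 116 = (27/(-64))*(-154) - 116 = (27*(-1/64))*(-154) - 116 = -27/64*(-154) - 116 = 2079/32 - 116 = -1633/32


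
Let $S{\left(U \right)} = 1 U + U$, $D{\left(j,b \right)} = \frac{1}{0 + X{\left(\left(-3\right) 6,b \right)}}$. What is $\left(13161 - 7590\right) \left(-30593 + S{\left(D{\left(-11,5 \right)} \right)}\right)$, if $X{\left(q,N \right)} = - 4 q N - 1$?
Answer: $- \frac{61185652335}{359} \approx -1.7043 \cdot 10^{8}$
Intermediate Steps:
$X{\left(q,N \right)} = -1 - 4 N q$ ($X{\left(q,N \right)} = - 4 N q - 1 = -1 - 4 N q$)
$D{\left(j,b \right)} = \frac{1}{-1 + 72 b}$ ($D{\left(j,b \right)} = \frac{1}{0 - \left(1 + 4 b \left(\left(-3\right) 6\right)\right)} = \frac{1}{0 - \left(1 + 4 b \left(-18\right)\right)} = \frac{1}{0 + \left(-1 + 72 b\right)} = \frac{1}{-1 + 72 b}$)
$S{\left(U \right)} = 2 U$ ($S{\left(U \right)} = U + U = 2 U$)
$\left(13161 - 7590\right) \left(-30593 + S{\left(D{\left(-11,5 \right)} \right)}\right) = \left(13161 - 7590\right) \left(-30593 + \frac{2}{-1 + 72 \cdot 5}\right) = 5571 \left(-30593 + \frac{2}{-1 + 360}\right) = 5571 \left(-30593 + \frac{2}{359}\right) = 5571 \left(- \frac{10982885}{359}\right) = - \frac{61185652335}{359}$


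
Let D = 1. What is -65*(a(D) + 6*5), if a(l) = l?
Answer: -2015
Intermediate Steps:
-65*(a(D) + 6*5) = -65*(1 + 6*5) = -65*(1 + 30) = -65*31 = -2015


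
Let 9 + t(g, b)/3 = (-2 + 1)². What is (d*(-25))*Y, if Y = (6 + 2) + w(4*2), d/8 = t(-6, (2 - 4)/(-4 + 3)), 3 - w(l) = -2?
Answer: 62400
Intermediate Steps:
w(l) = 5 (w(l) = 3 - 1*(-2) = 3 + 2 = 5)
t(g, b) = -24 (t(g, b) = -27 + 3*(-2 + 1)² = -27 + 3*(-1)² = -27 + 3*1 = -27 + 3 = -24)
d = -192 (d = 8*(-24) = -192)
Y = 13 (Y = (6 + 2) + 5 = 8 + 5 = 13)
(d*(-25))*Y = -192*(-25)*13 = 4800*13 = 62400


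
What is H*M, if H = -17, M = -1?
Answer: 17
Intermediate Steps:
H*M = -17*(-1) = 17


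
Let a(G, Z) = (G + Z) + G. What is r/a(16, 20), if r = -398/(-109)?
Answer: 199/2834 ≈ 0.070219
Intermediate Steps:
a(G, Z) = Z + 2*G
r = 398/109 (r = -398*(-1/109) = 398/109 ≈ 3.6514)
r/a(16, 20) = 398/(109*(20 + 2*16)) = 398/(109*(20 + 32)) = (398/109)/52 = (398/109)*(1/52) = 199/2834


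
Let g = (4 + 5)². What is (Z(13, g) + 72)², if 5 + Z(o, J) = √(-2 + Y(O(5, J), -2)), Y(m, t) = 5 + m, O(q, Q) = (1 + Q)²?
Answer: 11216 + 4154*√7 ≈ 22206.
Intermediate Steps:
g = 81 (g = 9² = 81)
Z(o, J) = -5 + √(3 + (1 + J)²) (Z(o, J) = -5 + √(-2 + (5 + (1 + J)²)) = -5 + √(3 + (1 + J)²))
(Z(13, g) + 72)² = ((-5 + √(3 + (1 + 81)²)) + 72)² = ((-5 + √(3 + 82²)) + 72)² = ((-5 + √(3 + 6724)) + 72)² = ((-5 + √6727) + 72)² = ((-5 + 31*√7) + 72)² = (67 + 31*√7)²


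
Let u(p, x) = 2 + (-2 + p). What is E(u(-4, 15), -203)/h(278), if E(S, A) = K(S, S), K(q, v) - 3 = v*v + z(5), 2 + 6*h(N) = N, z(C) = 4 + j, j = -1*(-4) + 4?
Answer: 31/46 ≈ 0.67391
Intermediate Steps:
j = 8 (j = 4 + 4 = 8)
u(p, x) = p
z(C) = 12 (z(C) = 4 + 8 = 12)
h(N) = -1/3 + N/6
K(q, v) = 15 + v**2 (K(q, v) = 3 + (v*v + 12) = 3 + (v**2 + 12) = 3 + (12 + v**2) = 15 + v**2)
E(S, A) = 15 + S**2
E(u(-4, 15), -203)/h(278) = (15 + (-4)**2)/(-1/3 + (1/6)*278) = (15 + 16)/(-1/3 + 139/3) = 31/46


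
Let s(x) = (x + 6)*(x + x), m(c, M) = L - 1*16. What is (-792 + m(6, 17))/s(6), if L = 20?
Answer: -197/36 ≈ -5.4722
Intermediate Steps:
m(c, M) = 4 (m(c, M) = 20 - 1*16 = 20 - 16 = 4)
s(x) = 2*x*(6 + x) (s(x) = (6 + x)*(2*x) = 2*x*(6 + x))
(-792 + m(6, 17))/s(6) = (-792 + 4)/((2*6*(6 + 6))) = -788/(2*6*12) = -788/144 = -788*1/144 = -197/36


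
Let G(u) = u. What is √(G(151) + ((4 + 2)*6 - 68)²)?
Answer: 5*√47 ≈ 34.278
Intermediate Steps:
√(G(151) + ((4 + 2)*6 - 68)²) = √(151 + ((4 + 2)*6 - 68)²) = √(151 + (6*6 - 68)²) = √(151 + (36 - 68)²) = √(151 + (-32)²) = √(151 + 1024) = √1175 = 5*√47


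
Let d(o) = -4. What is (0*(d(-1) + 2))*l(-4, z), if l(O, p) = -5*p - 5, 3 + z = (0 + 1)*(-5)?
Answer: 0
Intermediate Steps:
z = -8 (z = -3 + (0 + 1)*(-5) = -3 + 1*(-5) = -3 - 5 = -8)
l(O, p) = -5 - 5*p
(0*(d(-1) + 2))*l(-4, z) = (0*(-4 + 2))*(-5 - 5*(-8)) = (0*(-2))*(-5 + 40) = 0*35 = 0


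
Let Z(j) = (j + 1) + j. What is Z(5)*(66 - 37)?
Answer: 319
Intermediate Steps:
Z(j) = 1 + 2*j (Z(j) = (1 + j) + j = 1 + 2*j)
Z(5)*(66 - 37) = (1 + 2*5)*(66 - 37) = (1 + 10)*29 = 11*29 = 319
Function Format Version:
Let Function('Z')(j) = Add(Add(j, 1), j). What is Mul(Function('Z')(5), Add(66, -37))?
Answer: 319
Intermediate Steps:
Function('Z')(j) = Add(1, Mul(2, j)) (Function('Z')(j) = Add(Add(1, j), j) = Add(1, Mul(2, j)))
Mul(Function('Z')(5), Add(66, -37)) = Mul(Add(1, Mul(2, 5)), Add(66, -37)) = Mul(Add(1, 10), 29) = Mul(11, 29) = 319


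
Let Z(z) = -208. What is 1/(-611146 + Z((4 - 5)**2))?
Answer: -1/611354 ≈ -1.6357e-6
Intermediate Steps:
1/(-611146 + Z((4 - 5)**2)) = 1/(-611146 - 208) = 1/(-611354) = -1/611354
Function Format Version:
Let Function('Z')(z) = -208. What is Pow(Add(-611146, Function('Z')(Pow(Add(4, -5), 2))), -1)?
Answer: Rational(-1, 611354) ≈ -1.6357e-6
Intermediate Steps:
Pow(Add(-611146, Function('Z')(Pow(Add(4, -5), 2))), -1) = Pow(Add(-611146, -208), -1) = Pow(-611354, -1) = Rational(-1, 611354)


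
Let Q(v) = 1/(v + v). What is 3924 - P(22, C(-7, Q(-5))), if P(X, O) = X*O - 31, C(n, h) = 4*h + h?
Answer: 3966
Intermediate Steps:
Q(v) = 1/(2*v)
C(n, h) = 5*h
P(X, O) = -31 + O*X (P(X, O) = O*X - 31 = -31 + O*X)
3924 - P(22, C(-7, Q(-5))) = 3924 - (-31 + (5*((½)/(-5)))*22) = 3924 - (-31 + (5*((½)*(-⅕)))*22) = 3924 - (-31 + (5*(-⅒))*22) = 3924 - (-31 - ½*22) = 3924 - (-31 - 11) = 3924 - 1*(-42) = 3924 + 42 = 3966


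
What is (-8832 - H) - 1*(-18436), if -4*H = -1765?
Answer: 36651/4 ≈ 9162.8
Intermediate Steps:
H = 1765/4 (H = -¼*(-1765) = 1765/4 ≈ 441.25)
(-8832 - H) - 1*(-18436) = (-8832 - 1*1765/4) - 1*(-18436) = (-8832 - 1765/4) + 18436 = -37093/4 + 18436 = 36651/4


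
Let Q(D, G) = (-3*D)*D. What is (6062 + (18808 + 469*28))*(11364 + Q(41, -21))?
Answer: 240210642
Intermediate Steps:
Q(D, G) = -3*D²
(6062 + (18808 + 469*28))*(11364 + Q(41, -21)) = (6062 + (18808 + 469*28))*(11364 - 3*41²) = (6062 + (18808 + 13132))*(11364 - 3*1681) = (6062 + 31940)*(11364 - 5043) = 38002*6321 = 240210642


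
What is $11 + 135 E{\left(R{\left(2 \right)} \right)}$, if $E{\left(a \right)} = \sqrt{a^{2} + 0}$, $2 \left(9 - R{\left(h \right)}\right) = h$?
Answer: $1091$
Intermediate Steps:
$R{\left(h \right)} = 9 - \frac{h}{2}$
$E{\left(a \right)} = \sqrt{a^{2}}$
$11 + 135 E{\left(R{\left(2 \right)} \right)} = 11 + 135 \sqrt{\left(9 - 1\right)^{2}} = 11 + 135 \sqrt{8^{2}} = 11 + 135 \sqrt{64} = 11 + 135 \cdot 8 = 11 + 1080 = 1091$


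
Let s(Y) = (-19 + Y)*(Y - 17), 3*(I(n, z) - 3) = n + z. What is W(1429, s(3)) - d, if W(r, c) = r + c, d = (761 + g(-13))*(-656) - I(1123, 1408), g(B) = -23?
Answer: 1459883/3 ≈ 4.8663e+5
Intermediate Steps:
I(n, z) = 3 + n/3 + z/3 (I(n, z) = 3 + (n + z)/3 = 3 + (n/3 + z/3) = 3 + n/3 + z/3)
s(Y) = (-19 + Y)*(-17 + Y)
d = -1454924/3 (d = (761 - 23)*(-656) - (3 + (⅓)*1123 + (⅓)*1408) = 738*(-656) - (3 + 1123/3 + 1408/3) = -484128 - 1*2540/3 = -484128 - 2540/3 = -1454924/3 ≈ -4.8497e+5)
W(r, c) = c + r
W(1429, s(3)) - d = ((323 + 3² - 36*3) + 1429) - 1*(-1454924/3) = ((323 + 9 - 108) + 1429) + 1454924/3 = (224 + 1429) + 1454924/3 = 1653 + 1454924/3 = 1459883/3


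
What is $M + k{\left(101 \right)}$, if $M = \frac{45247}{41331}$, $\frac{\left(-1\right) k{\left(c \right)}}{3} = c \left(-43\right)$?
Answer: $\frac{538546846}{41331} \approx 13030.0$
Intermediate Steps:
$k{\left(c \right)} = 129 c$ ($k{\left(c \right)} = - 3 c \left(-43\right) = - 3 \left(- 43 c\right) = 129 c$)
$M = \frac{45247}{41331}$ ($M = 45247 \cdot \frac{1}{41331} = \frac{45247}{41331} \approx 1.0947$)
$M + k{\left(101 \right)} = \frac{45247}{41331} + 129 \cdot 101 = \frac{45247}{41331} + 13029 = \frac{538546846}{41331}$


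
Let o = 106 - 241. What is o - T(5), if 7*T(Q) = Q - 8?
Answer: -942/7 ≈ -134.57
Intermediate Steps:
T(Q) = -8/7 + Q/7 (T(Q) = (Q - 8)/7 = (-8 + Q)/7 = -8/7 + Q/7)
o = -135
o - T(5) = -135 - (-8/7 + (⅐)*5) = -135 - (-8/7 + 5/7) = -135 - 1*(-3/7) = -135 + 3/7 = -942/7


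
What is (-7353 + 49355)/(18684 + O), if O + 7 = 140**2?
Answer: 42002/38277 ≈ 1.0973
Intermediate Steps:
O = 19593 (O = -7 + 140**2 = -7 + 19600 = 19593)
(-7353 + 49355)/(18684 + O) = (-7353 + 49355)/(18684 + 19593) = 42002/38277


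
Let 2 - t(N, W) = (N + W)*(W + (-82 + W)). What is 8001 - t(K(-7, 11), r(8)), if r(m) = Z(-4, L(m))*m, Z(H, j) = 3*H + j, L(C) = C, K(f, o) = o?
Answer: 11065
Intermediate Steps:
Z(H, j) = j + 3*H
r(m) = m*(-12 + m) (r(m) = (m + 3*(-4))*m = (m - 12)*m = (-12 + m)*m = m*(-12 + m))
t(N, W) = 2 - (-82 + 2*W)*(N + W) (t(N, W) = 2 - (N + W)*(W + (-82 + W)) = 2 - (N + W)*(-82 + 2*W) = 2 - (-82 + 2*W)*(N + W))
8001 - t(K(-7, 11), r(8)) = 8001 - (2 - 2*64*(-12 + 8)² + 82*11 + 82*(8*(-12 + 8)) - 2*11*8*(-12 + 8)) = 8001 - (2 - 2*(8*(-4))² + 902 + 82*(8*(-4)) - 2*11*8*(-4)) = 8001 - (2 - 2*(-32)² + 902 + 82*(-32) - 2*11*(-32)) = 8001 - (2 - 2*1024 + 902 - 2624 + 704) = 8001 - (2 - 2048 + 902 - 2624 + 704) = 8001 - 1*(-3064) = 8001 + 3064 = 11065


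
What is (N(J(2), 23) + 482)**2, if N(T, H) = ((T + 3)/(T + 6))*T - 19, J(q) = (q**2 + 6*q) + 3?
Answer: 143832049/625 ≈ 2.3013e+5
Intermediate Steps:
J(q) = 3 + q**2 + 6*q
N(T, H) = -19 + T*(3 + T)/(6 + T) (N(T, H) = ((3 + T)/(6 + T))*T - 19 = T*(3 + T)/(6 + T) - 19 = -19 + T*(3 + T)/(6 + T))
(N(J(2), 23) + 482)**2 = ((-114 + (3 + 2**2 + 6*2)**2 - 16*(3 + 2**2 + 6*2))/(6 + (3 + 2**2 + 6*2)) + 482)**2 = ((-114 + (3 + 4 + 12)**2 - 16*(3 + 4 + 12))/(6 + (3 + 4 + 12)) + 482)**2 = ((-114 + 19**2 - 16*19)/(6 + 19) + 482)**2 = ((-114 + 361 - 304)/25 + 482)**2 = ((1/25)*(-57) + 482)**2 = (-57/25 + 482)**2 = (11993/25)**2 = 143832049/625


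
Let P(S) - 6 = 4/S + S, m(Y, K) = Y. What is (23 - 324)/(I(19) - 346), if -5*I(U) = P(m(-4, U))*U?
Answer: 1505/1749 ≈ 0.86049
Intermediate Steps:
P(S) = 6 + S + 4/S (P(S) = 6 + (4/S + S) = 6 + (S + 4/S) = 6 + S + 4/S)
I(U) = -U/5 (I(U) = -(6 - 4 + 4/(-4))*U/5 = -(6 - 4 + 4*(-¼))*U/5 = -(6 - 4 - 1)*U/5 = -U/5)
(23 - 324)/(I(19) - 346) = (23 - 324)/(-⅕*19 - 346) = -301/(-19/5 - 346) = -301/(-1749/5) = -301*(-5/1749) = 1505/1749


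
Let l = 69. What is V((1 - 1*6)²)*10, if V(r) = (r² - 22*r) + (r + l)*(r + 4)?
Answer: 28010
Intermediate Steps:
V(r) = r² - 22*r + (4 + r)*(69 + r) (V(r) = (r² - 22*r) + (r + 69)*(r + 4) = (r² - 22*r) + (69 + r)*(4 + r) = (r² - 22*r) + (4 + r)*(69 + r) = r² - 22*r + (4 + r)*(69 + r))
V((1 - 1*6)²)*10 = (276 + 2*((1 - 1*6)²)² + 51*(1 - 1*6)²)*10 = (276 + 2*((1 - 6)²)² + 51*(1 - 6)²)*10 = (276 + 2*((-5)²)² + 51*(-5)²)*10 = (276 + 2*25² + 51*25)*10 = (276 + 2*625 + 1275)*10 = (276 + 1250 + 1275)*10 = 2801*10 = 28010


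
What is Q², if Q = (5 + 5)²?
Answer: 10000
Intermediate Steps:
Q = 100 (Q = 10² = 100)
Q² = 100² = 10000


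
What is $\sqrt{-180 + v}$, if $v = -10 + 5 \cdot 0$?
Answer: $i \sqrt{190} \approx 13.784 i$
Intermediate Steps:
$v = -10$ ($v = -10 + 0 = -10$)
$\sqrt{-180 + v} = \sqrt{-180 - 10} = \sqrt{-190} = i \sqrt{190}$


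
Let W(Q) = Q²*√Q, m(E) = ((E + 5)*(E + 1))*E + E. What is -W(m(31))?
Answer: -1277562049*√35743 ≈ -2.4153e+11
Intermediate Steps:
m(E) = E + E*(1 + E)*(5 + E) (m(E) = ((5 + E)*(1 + E))*E + E = ((1 + E)*(5 + E))*E + E = E*(1 + E)*(5 + E) + E = E + E*(1 + E)*(5 + E))
W(Q) = Q^(5/2)
-W(m(31)) = -(31*(6 + 31² + 6*31))^(5/2) = -(31*(6 + 961 + 186))^(5/2) = -(31*1153)^(5/2) = -35743^(5/2) = -1277562049*√35743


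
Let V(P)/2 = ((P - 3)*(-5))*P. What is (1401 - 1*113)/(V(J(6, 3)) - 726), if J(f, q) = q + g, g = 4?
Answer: -644/503 ≈ -1.2803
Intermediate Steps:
J(f, q) = 4 + q (J(f, q) = q + 4 = 4 + q)
V(P) = 2*P*(15 - 5*P) (V(P) = 2*(((P - 3)*(-5))*P) = 2*(((-3 + P)*(-5))*P) = 2*((15 - 5*P)*P) = 2*(P*(15 - 5*P)) = 2*P*(15 - 5*P))
(1401 - 1*113)/(V(J(6, 3)) - 726) = (1401 - 1*113)/(10*(4 + 3)*(3 - (4 + 3)) - 726) = (1401 - 113)/(10*7*(3 - 1*7) - 726) = 1288/(10*7*(3 - 7) - 726) = 1288/(10*7*(-4) - 726) = 1288/(-280 - 726) = 1288/(-1006) = 1288*(-1/1006) = -644/503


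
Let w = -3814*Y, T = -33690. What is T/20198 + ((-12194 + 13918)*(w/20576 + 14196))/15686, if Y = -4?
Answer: 158763538245901/101859503702 ≈ 1558.7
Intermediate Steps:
w = 15256 (w = -3814*(-4) = 15256)
T/20198 + ((-12194 + 13918)*(w/20576 + 14196))/15686 = -33690/20198 + ((-12194 + 13918)*(15256/20576 + 14196))/15686 = -33690*1/20198 + (1724*(15256*(1/20576) + 14196))*(1/15686) = -16845/10099 + (1724*(1907/2572 + 14196))*(1/15686) = -16845/10099 + (1724*(36514019/2572))*(1/15686) = -16845/10099 + (15737542189/643)*(1/15686) = -16845/10099 + 15737542189/10086098 = 158763538245901/101859503702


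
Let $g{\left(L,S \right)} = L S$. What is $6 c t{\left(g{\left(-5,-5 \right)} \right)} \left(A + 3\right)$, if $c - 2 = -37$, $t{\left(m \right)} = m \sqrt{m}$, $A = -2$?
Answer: $-26250$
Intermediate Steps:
$t{\left(m \right)} = m^{\frac{3}{2}}$
$c = -35$ ($c = 2 - 37 = -35$)
$6 c t{\left(g{\left(-5,-5 \right)} \right)} \left(A + 3\right) = 6 \left(-35\right) \left(\left(-5\right) \left(-5\right)\right)^{\frac{3}{2}} \left(-2 + 3\right) = - 210 \cdot 25^{\frac{3}{2}} \cdot 1 = - 210 \cdot 125 \cdot 1 = \left(-210\right) 125 = -26250$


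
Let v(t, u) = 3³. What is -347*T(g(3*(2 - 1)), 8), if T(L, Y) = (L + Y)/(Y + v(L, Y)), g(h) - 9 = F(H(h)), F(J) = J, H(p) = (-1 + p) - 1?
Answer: -6246/35 ≈ -178.46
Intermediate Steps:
v(t, u) = 27
H(p) = -2 + p
g(h) = 7 + h (g(h) = 9 + (-2 + h) = 7 + h)
T(L, Y) = (L + Y)/(27 + Y) (T(L, Y) = (L + Y)/(Y + 27) = (L + Y)/(27 + Y))
-347*T(g(3*(2 - 1)), 8) = -347*((7 + 3*(2 - 1)) + 8)/(27 + 8) = -347*((7 + 3*1) + 8)/35 = -347*((7 + 3) + 8)/35 = -347*(10 + 8)/35 = -347*18/35 = -6246/35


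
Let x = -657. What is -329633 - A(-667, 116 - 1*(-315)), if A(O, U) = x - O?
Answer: -329643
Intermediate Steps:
A(O, U) = -657 - O
-329633 - A(-667, 116 - 1*(-315)) = -329633 - (-657 - 1*(-667)) = -329633 - (-657 + 667) = -329633 - 1*10 = -329633 - 10 = -329643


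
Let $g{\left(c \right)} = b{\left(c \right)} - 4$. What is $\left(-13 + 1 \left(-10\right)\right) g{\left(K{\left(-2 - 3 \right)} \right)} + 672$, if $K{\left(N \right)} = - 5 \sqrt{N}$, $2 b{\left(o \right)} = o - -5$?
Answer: $\frac{1413}{2} + \frac{115 i \sqrt{5}}{2} \approx 706.5 + 128.57 i$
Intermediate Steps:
$b{\left(o \right)} = \frac{5}{2} + \frac{o}{2}$ ($b{\left(o \right)} = \frac{o - -5}{2} = \frac{o + 5}{2} = \frac{5 + o}{2} = \frac{5}{2} + \frac{o}{2}$)
$g{\left(c \right)} = - \frac{3}{2} + \frac{c}{2}$ ($g{\left(c \right)} = \left(\frac{5}{2} + \frac{c}{2}\right) - 4 = - \frac{3}{2} + \frac{c}{2}$)
$\left(-13 + 1 \left(-10\right)\right) g{\left(K{\left(-2 - 3 \right)} \right)} + 672 = \left(-13 + 1 \left(-10\right)\right) \left(- \frac{3}{2} + \frac{\left(-5\right) \sqrt{-2 - 3}}{2}\right) + 672 = \left(-13 - 10\right) \left(- \frac{3}{2} + \frac{\left(-5\right) \sqrt{-5}}{2}\right) + 672 = - 23 \left(- \frac{3}{2} + \frac{\left(-5\right) i \sqrt{5}}{2}\right) + 672 = - 23 \left(- \frac{3}{2} - \frac{5 i \sqrt{5}}{2}\right) + 672 = \left(\frac{69}{2} + \frac{115 i \sqrt{5}}{2}\right) + 672 = \frac{1413}{2} + \frac{115 i \sqrt{5}}{2}$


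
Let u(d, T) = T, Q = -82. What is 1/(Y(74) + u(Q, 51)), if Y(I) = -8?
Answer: 1/43 ≈ 0.023256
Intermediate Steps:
1/(Y(74) + u(Q, 51)) = 1/(-8 + 51) = 1/43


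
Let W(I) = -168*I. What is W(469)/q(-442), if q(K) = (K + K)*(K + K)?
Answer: -9849/97682 ≈ -0.10083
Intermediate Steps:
q(K) = 4*K**2 (q(K) = (2*K)*(2*K) = 4*K**2)
W(469)/q(-442) = (-168*469)/((4*(-442)**2)) = -78792/(4*195364) = -78792/781456 = -78792*1/781456 = -9849/97682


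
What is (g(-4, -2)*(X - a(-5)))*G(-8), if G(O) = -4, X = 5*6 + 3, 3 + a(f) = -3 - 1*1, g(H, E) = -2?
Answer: 320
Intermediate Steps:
a(f) = -7 (a(f) = -3 + (-3 - 1*1) = -3 + (-3 - 1) = -3 - 4 = -7)
X = 33 (X = 30 + 3 = 33)
(g(-4, -2)*(X - a(-5)))*G(-8) = -2*(33 - 1*(-7))*(-4) = -2*(33 + 7)*(-4) = -2*40*(-4) = -80*(-4) = 320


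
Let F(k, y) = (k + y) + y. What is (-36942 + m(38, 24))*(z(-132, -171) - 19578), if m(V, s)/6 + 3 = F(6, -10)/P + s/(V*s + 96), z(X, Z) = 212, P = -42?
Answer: 5010081030/7 ≈ 7.1573e+8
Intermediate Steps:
F(k, y) = k + 2*y
m(V, s) = -16 + 6*s/(96 + V*s) (m(V, s) = -18 + 6*((6 + 2*(-10))/(-42) + s/(V*s + 96)) = -18 + 6*((6 - 20)*(-1/42) + s/(96 + V*s)) = -18 + 6*(-14*(-1/42) + s/(96 + V*s)) = -18 + 6*(1/3 + s/(96 + V*s)) = -18 + (2 + 6*s/(96 + V*s)) = -16 + 6*s/(96 + V*s))
(-36942 + m(38, 24))*(z(-132, -171) - 19578) = (-36942 + 2*(-768 + 3*24 - 8*38*24)/(96 + 38*24))*(212 - 19578) = (-36942 + 2*(-768 + 72 - 7296)/(96 + 912))*(-19366) = (-36942 + 2*(-7992)/1008)*(-19366) = (-36942 + 2*(1/1008)*(-7992))*(-19366) = (-36942 - 111/7)*(-19366) = -258705/7*(-19366) = 5010081030/7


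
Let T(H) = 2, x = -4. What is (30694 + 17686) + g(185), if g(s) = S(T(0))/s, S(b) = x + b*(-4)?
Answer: 8950288/185 ≈ 48380.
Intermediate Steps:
S(b) = -4 - 4*b (S(b) = -4 + b*(-4) = -4 - 4*b)
g(s) = -12/s (g(s) = (-4 - 4*2)/s = (-4 - 8)/s = -12/s)
(30694 + 17686) + g(185) = (30694 + 17686) - 12/185 = 48380 - 12*1/185 = 48380 - 12/185 = 8950288/185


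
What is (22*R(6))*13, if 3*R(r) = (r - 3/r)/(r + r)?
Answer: 1573/36 ≈ 43.694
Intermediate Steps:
R(r) = (r - 3/r)/(6*r) (R(r) = ((r - 3/r)/(r + r))/3 = ((r - 3/r)/((2*r)))/3 = ((r - 3/r)*(1/(2*r)))/3 = ((r - 3/r)/(2*r))/3 = (r - 3/r)/(6*r))
(22*R(6))*13 = (22*((1/6)*(-3 + 6**2)/6**2))*13 = (22*((1/6)*(1/36)*(-3 + 36)))*13 = (22*((1/6)*(1/36)*33))*13 = (22*(11/72))*13 = (121/36)*13 = 1573/36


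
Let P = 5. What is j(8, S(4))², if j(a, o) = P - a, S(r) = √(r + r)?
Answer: 9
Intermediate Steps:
S(r) = √2*√r (S(r) = √(2*r) = √2*√r)
j(a, o) = 5 - a
j(8, S(4))² = (5 - 1*8)² = (5 - 8)² = (-3)² = 9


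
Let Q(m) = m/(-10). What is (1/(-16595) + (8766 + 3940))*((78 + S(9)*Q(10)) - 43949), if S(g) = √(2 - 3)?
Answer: -9250466603099/16595 - 210856069*I/16595 ≈ -5.5742e+8 - 12706.0*I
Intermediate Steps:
Q(m) = -m/10 (Q(m) = m*(-⅒) = -m/10)
S(g) = I (S(g) = √(-1) = I)
(1/(-16595) + (8766 + 3940))*((78 + S(9)*Q(10)) - 43949) = (1/(-16595) + (8766 + 3940))*((78 + I*(-⅒*10)) - 43949) = (-1/16595 + 12706)*((78 + I*(-1)) - 43949) = 210856069*((78 - I) - 43949)/16595 = 210856069*(-43871 - I)/16595 = -9250466603099/16595 - 210856069*I/16595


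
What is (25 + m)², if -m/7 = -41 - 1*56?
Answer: 495616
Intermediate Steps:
m = 679 (m = -7*(-41 - 1*56) = -7*(-41 - 56) = -7*(-97) = 679)
(25 + m)² = (25 + 679)² = 704² = 495616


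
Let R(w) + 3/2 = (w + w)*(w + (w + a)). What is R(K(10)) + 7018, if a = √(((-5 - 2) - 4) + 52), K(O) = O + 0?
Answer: 14833/2 + 20*√41 ≈ 7544.6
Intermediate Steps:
K(O) = O
a = √41 (a = √((-7 - 4) + 52) = √(-11 + 52) = √41 ≈ 6.4031)
R(w) = -3/2 + 2*w*(√41 + 2*w) (R(w) = -3/2 + (w + w)*(w + (w + √41)) = -3/2 + (2*w)*(√41 + 2*w) = -3/2 + 2*w*(√41 + 2*w))
R(K(10)) + 7018 = (-3/2 + 4*10² + 2*10*√41) + 7018 = (-3/2 + 4*100 + 20*√41) + 7018 = (-3/2 + 400 + 20*√41) + 7018 = (797/2 + 20*√41) + 7018 = 14833/2 + 20*√41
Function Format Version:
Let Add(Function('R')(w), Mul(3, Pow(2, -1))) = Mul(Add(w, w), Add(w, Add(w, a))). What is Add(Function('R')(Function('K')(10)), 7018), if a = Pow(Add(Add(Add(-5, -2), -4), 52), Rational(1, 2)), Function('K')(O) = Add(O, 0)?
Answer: Add(Rational(14833, 2), Mul(20, Pow(41, Rational(1, 2)))) ≈ 7544.6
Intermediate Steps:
Function('K')(O) = O
a = Pow(41, Rational(1, 2)) (a = Pow(Add(Add(-7, -4), 52), Rational(1, 2)) = Pow(Add(-11, 52), Rational(1, 2)) = Pow(41, Rational(1, 2)) ≈ 6.4031)
Function('R')(w) = Add(Rational(-3, 2), Mul(2, w, Add(Pow(41, Rational(1, 2)), Mul(2, w)))) (Function('R')(w) = Add(Rational(-3, 2), Mul(Add(w, w), Add(w, Add(w, Pow(41, Rational(1, 2)))))) = Add(Rational(-3, 2), Mul(Mul(2, w), Add(Pow(41, Rational(1, 2)), Mul(2, w)))) = Add(Rational(-3, 2), Mul(2, w, Add(Pow(41, Rational(1, 2)), Mul(2, w)))))
Add(Function('R')(Function('K')(10)), 7018) = Add(Add(Rational(-3, 2), Mul(4, Pow(10, 2)), Mul(2, 10, Pow(41, Rational(1, 2)))), 7018) = Add(Add(Rational(-3, 2), Mul(4, 100), Mul(20, Pow(41, Rational(1, 2)))), 7018) = Add(Add(Rational(-3, 2), 400, Mul(20, Pow(41, Rational(1, 2)))), 7018) = Add(Add(Rational(797, 2), Mul(20, Pow(41, Rational(1, 2)))), 7018) = Add(Rational(14833, 2), Mul(20, Pow(41, Rational(1, 2))))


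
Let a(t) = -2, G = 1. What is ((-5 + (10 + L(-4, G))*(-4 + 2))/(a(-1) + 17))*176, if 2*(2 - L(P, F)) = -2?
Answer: -5456/15 ≈ -363.73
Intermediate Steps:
L(P, F) = 3 (L(P, F) = 2 - ½*(-2) = 2 + 1 = 3)
((-5 + (10 + L(-4, G))*(-4 + 2))/(a(-1) + 17))*176 = ((-5 + (10 + 3)*(-4 + 2))/(-2 + 17))*176 = ((-5 + 13*(-2))/15)*176 = ((-5 - 26)*(1/15))*176 = -31*1/15*176 = -31/15*176 = -5456/15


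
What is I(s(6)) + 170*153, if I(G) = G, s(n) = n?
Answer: 26016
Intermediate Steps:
I(s(6)) + 170*153 = 6 + 170*153 = 6 + 26010 = 26016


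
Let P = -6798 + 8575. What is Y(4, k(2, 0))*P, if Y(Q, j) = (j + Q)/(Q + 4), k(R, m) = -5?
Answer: -1777/8 ≈ -222.13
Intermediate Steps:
Y(Q, j) = (Q + j)/(4 + Q)
P = 1777
Y(4, k(2, 0))*P = ((4 - 5)/(4 + 4))*1777 = (-1/8)*1777 = ((⅛)*(-1))*1777 = -⅛*1777 = -1777/8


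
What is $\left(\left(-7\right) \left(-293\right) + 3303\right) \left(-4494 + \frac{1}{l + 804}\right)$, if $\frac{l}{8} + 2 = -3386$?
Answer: $- \frac{316400522077}{13150} \approx -2.4061 \cdot 10^{7}$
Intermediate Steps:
$l = -27104$ ($l = -16 + 8 \left(-3386\right) = -16 - 27088 = -27104$)
$\left(\left(-7\right) \left(-293\right) + 3303\right) \left(-4494 + \frac{1}{l + 804}\right) = \left(\left(-7\right) \left(-293\right) + 3303\right) \left(-4494 + \frac{1}{-27104 + 804}\right) = \left(2051 + 3303\right) \left(-4494 + \frac{1}{-26300}\right) = 5354 \left(-4494 - \frac{1}{26300}\right) = 5354 \left(- \frac{118192201}{26300}\right) = - \frac{316400522077}{13150}$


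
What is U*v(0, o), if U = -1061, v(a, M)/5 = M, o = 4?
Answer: -21220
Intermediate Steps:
v(a, M) = 5*M
U*v(0, o) = -5305*4 = -1061*20 = -21220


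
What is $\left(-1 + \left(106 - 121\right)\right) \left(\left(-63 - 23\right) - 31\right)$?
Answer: $1872$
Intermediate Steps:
$\left(-1 + \left(106 - 121\right)\right) \left(\left(-63 - 23\right) - 31\right) = \left(-1 - 15\right) \left(-86 - 31\right) = \left(-16\right) \left(-117\right) = 1872$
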